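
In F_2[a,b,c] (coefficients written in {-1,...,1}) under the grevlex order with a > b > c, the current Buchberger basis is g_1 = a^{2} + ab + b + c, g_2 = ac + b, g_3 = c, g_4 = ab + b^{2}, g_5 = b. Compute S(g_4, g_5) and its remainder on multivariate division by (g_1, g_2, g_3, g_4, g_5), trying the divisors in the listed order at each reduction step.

S(g_4, g_5) = b^{2}; remainder on division = 0.

lcm(LM(g_4), LM(g_5)) = ab.
S = (lcm/LT(g_4))·g_4 − (lcm/LT(g_5))·g_5 = b^{2}.
Reduce S modulo (g_1, g_2, g_3, g_4, g_5) in that order:
  leading term b^{2}: subtract (b)·g_5 from b^{2} → 0
The remainder is 0, so this S-polynomial contributes no new basis element.
An S-polynomial is built so that the two leading terms cancel; whether anything survives reduction is exactly the Gröbner-basis criterion.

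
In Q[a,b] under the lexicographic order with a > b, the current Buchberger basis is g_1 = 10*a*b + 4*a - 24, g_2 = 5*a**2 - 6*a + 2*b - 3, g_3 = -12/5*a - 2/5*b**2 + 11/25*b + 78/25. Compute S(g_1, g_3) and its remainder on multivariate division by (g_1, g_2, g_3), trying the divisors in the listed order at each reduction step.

lcm(LM(g_1), LM(g_3)) = a*b.
S = (lcm/LT(g_1))·g_1 − (lcm/LT(g_3))·g_3 = 2/5*a - 1/6*b**3 + 11/60*b**2 + 13/10*b - 12/5.
Reduce S modulo (g_1, g_2, g_3) in that order:
  leading term a: subtract (-1/6)·g_3 from 2/5*a - 1/6*b**3 + 11/60*b**2 + 13/10*b - 12/5 → -1/6*b**3 + 7/60*b**2 + 103/75*b - 47/25
  leading term b**3: no divisor's leading term divides it; move -1/6*b**3 to the remainder.
  leading term b**2: no divisor's leading term divides it; move 7/60*b**2 to the remainder.
  leading term b: no divisor's leading term divides it; move 103/75*b to the remainder.
  leading term 1: no divisor's leading term divides it; move -47/25 to the remainder.
The remainder -1/6*b**3 + 7/60*b**2 + 103/75*b - 47/25 is nonzero, so it would be added as the next basis element.
An S-polynomial is built so that the two leading terms cancel; whether anything survives reduction is exactly the Gröbner-basis criterion.

S(g_1, g_3) = 2/5*a - 1/6*b**3 + 11/60*b**2 + 13/10*b - 12/5; remainder on division = -1/6*b**3 + 7/60*b**2 + 103/75*b - 47/25.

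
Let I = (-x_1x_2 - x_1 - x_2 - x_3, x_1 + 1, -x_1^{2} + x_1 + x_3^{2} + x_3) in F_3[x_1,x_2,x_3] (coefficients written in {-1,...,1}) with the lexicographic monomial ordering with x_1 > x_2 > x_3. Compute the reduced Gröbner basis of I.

f_1 = -x_1x_2 - x_1 - x_2 - x_3, LT = x_1x_2.
f_2 = x_1 + 1, LT = x_1.
f_3 = -x_1^{2} + x_1 + x_3^{2} + x_3, LT = x_1^{2}.

S(f_1,f_2): lcm = x_1x_2. S = x_1 + x_3.
  leading term x_1: subtract (1)·f_2 from x_1 + x_3 → x_3 - 1
  leading term x_3: no divisor's leading term divides it; move x_3 to the remainder.
  leading term 1: no divisor's leading term divides it; move -1 to the remainder.
  remainder x_3 - 1 ≠ 0; add g_4 = x_3 - 1 to the basis.

The other S-polynomials (S(f_1,f_3), S(f_2,f_3), S(f_1,g_4), S(f_2,g_4), S(f_3,g_4)) all reduce to 0 modulo the current basis, so we have a Gröbner basis.
Inter-reduce: drop elements whose leading term is divisible by another's, tail-reduce, and make monic.

G = {x_1 + 1, x_3 - 1}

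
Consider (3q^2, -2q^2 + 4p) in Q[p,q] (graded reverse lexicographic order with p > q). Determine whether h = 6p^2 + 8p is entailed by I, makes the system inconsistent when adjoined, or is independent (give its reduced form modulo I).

First compute the reduced Gröbner basis of I by Buchberger's algorithm.
f_1 = 3q^2, LT = q^2.
f_2 = -2q^2 + 4p, LT = q^2.

S(f_1,f_2): lcm = q^2. S = 2p.
  reduce S modulo (f_1, f_2):
  remainder 2p ≠ 0; add k_3 = 2p to the basis.

The other S-polynomials (S(f_1,k_3), S(f_2,k_3)) all reduce to 0 modulo the current basis, so we have a Gröbner basis.
Inter-reduce: drop elements whose leading term is divisible by another's, tail-reduce, and make monic.
Reduced Gröbner basis: {q^2, p}.
Label its elements g_1 = q^2, g_2 = p.

Reduce h = 6p^2 + 8p modulo G:
  leading term p^2: subtract (6p)·g_2 from 6p^2 + 8p → 8p
  leading term p: subtract (8)·g_2 from 8p → 0
  normal form = 0.
Since the normal form is 0, h ∈ I.

Ideal membership is decidable via reduction modulo a Gröbner basis.

6p^2 + 8p lies in I (it reduces to 0).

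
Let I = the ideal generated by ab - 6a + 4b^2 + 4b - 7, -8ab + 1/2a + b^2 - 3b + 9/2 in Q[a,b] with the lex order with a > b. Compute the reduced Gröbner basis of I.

The reduced Gröbner basis is the canonical form of the ideal for this ordering.

f_1 = ab - 6a + 4b^2 + 4b - 7, LT = ab.
f_2 = -8ab + 1/2a + b^2 - 3b + 9/2, LT = ab.

S(f_1,f_2): lcm = ab. S = -95/16a + 33/8b^2 + 29/8b - 103/16.
  leading term a: no divisor's leading term divides it; move -95/16a to the remainder.
  leading term b^2: no divisor's leading term divides it; move 33/8b^2 to the remainder.
  leading term b: no divisor's leading term divides it; move 29/8b to the remainder.
  leading term 1: no divisor's leading term divides it; move -103/16 to the remainder.
  remainder -95/16a + 33/8b^2 + 29/8b - 103/16 ≠ 0; add g_3 = -95/16a + 33/8b^2 + 29/8b - 103/16 to the basis.

S(f_1,g_3): lcm = ab. S = -6a + 66/95b^3 + 438/95b^2 + 277/95b - 7.
  leading term a: subtract (96/95)·g_3 from -6a + 66/95b^3 + 438/95b^2 + 277/95b - 7 → 66/95b^3 + 42/95b^2 - 71/95b - 47/95
  leading term b^3: no divisor's leading term divides it; move 66/95b^3 to the remainder.
  leading term b^2: no divisor's leading term divides it; move 42/95b^2 to the remainder.
  leading term b: no divisor's leading term divides it; move -71/95b to the remainder.
  leading term 1: no divisor's leading term divides it; move -47/95 to the remainder.
  remainder 66/95b^3 + 42/95b^2 - 71/95b - 47/95 ≠ 0; add g_4 = 66/95b^3 + 42/95b^2 - 71/95b - 47/95 to the basis.

S(f_2,g_3): lcm = ab. S = -1/16a + 66/95b^3 + 369/760b^2 - 539/760b - 9/16.
  leading term a: subtract (1/95)·g_3 from -1/16a + 66/95b^3 + 369/760b^2 - 539/760b - 9/16 → 66/95b^3 + 42/95b^2 - 71/95b - 47/95
  leading term b^3: subtract (1)·g_4 from 66/95b^3 + 42/95b^2 - 71/95b - 47/95 → 0
  remainder 0.

S(f_1,g_4): lcm = ab^3. S = -73/11ab^2 + 71/66ab + 47/66a + 4b^4 + 4b^3 - 7b^2.
  leading term ab^2: subtract (-73/11b)·f_1 from -73/11ab^2 + 71/66ab + 47/66a + 4b^4 + 4b^3 - 7b^2 → -2557/66ab + 47/66a + 4b^4 + 336/11b^3 + 215/11b^2 - 511/11b
  leading term ab: subtract (-2557/66)·f_1 from -2557/66ab + 47/66a + 4b^4 + 336/11b^3 + 215/11b^2 - 511/11b → -15295/66a + 4b^4 + 336/11b^3 + 5759/33b^2 + 3581/33b - 17899/66
  leading term a: subtract (1288/33)·g_3 from -15295/66a + 4b^4 + 336/11b^3 + 5759/33b^2 + 3581/33b - 17899/66 → 4b^4 + 336/11b^3 + 446/33b^2 - 1088/33b - 658/33
  leading term b^4: subtract (190/33b)·g_4 from 4b^4 + 336/11b^3 + 446/33b^2 - 1088/33b - 658/33 → 28b^3 + 196/11b^2 - 994/33b - 658/33
  leading term b^3: subtract (1330/33)·g_4 from 28b^3 + 196/11b^2 - 994/33b - 658/33 → 0
  remainder 0.

S(f_2,g_4): lcm = ab^3. S = -123/176ab^2 + 71/66ab + 47/66a - 1/8b^4 + 3/8b^3 - 9/16b^2.
  leading term ab^2: subtract (-123/176b)·f_1 from -123/176ab^2 + 71/66ab + 47/66a - 1/8b^4 + 3/8b^3 - 9/16b^2 → -823/264ab + 47/66a - 1/8b^4 + 279/88b^3 + 393/176b^2 - 861/176b
  leading term ab: subtract (-823/264)·f_1 from -823/264ab + 47/66a - 1/8b^4 + 279/88b^3 + 393/176b^2 - 861/176b → -2375/132a - 1/8b^4 + 279/88b^3 + 7763/528b^2 + 4001/528b - 5761/264
  leading term a: subtract (100/33)·g_3 from -2375/132a - 1/8b^4 + 279/88b^3 + 7763/528b^2 + 4001/528b - 5761/264 → -1/8b^4 + 279/88b^3 + 1163/528b^2 - 1799/528b - 611/264
  leading term b^4: subtract (-95/528b)·g_4 from -1/8b^4 + 279/88b^3 + 1163/528b^2 - 1799/528b - 611/264 → 13/4b^3 + 91/44b^2 - 923/264b - 611/264
  leading term b^3: subtract (1235/264)·g_4 from 13/4b^3 + 91/44b^2 - 923/264b - 611/264 → 0
  remainder 0.

S(g_3,g_4): leading monomials are coprime, so the S-polynomial reduces to 0 (Buchberger's first criterion).
Every S-polynomial of the final basis reduces to 0, so we have a Gröbner basis.
Inter-reduce: drop elements whose leading term is divisible by another's, tail-reduce, and make monic.

G = {a - 66/95b^2 - 58/95b + 103/95, b^3 + 7/11b^2 - 71/66b - 47/66}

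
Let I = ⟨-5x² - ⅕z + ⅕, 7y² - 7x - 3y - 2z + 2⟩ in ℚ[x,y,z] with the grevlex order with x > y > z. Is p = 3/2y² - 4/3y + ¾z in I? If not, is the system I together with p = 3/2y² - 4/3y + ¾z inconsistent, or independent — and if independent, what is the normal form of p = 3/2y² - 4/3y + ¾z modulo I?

3/2y² - 4/3y + ¾z is independent of I; its normal form modulo I is 3/2x - 29/42y + 33/28z - 3/7.

First compute the reduced Gröbner basis of I by Buchberger's algorithm.
f_1 = -5x² - ⅕z + ⅕, LT = x².
f_2 = 7y² - 7x - 3y - 2z + 2, LT = y².

The S-polynomials (S(f_1,f_2)) all reduce to 0 modulo the current basis, so we have a Gröbner basis.
Inter-reduce: drop elements whose leading term is divisible by another's, tail-reduce, and make monic.
Reduced Gröbner basis: {x² + 1/25z - 1/25, y² - x - 3/7y - 2/7z + 2/7}.
Label its elements g_1 = x² + 1/25z - 1/25, g_2 = y² - x - 3/7y - 2/7z + 2/7.

Reduce p = 3/2y² - 4/3y + ¾z modulo G:
  leading term y²: subtract (3/2)·g_2 from 3/2y² - 4/3y + ¾z → 3/2x - 29/42y + 33/28z - 3/7
  leading term x: no divisor's leading term divides it; move 3/2x to the remainder.
  leading term y: no divisor's leading term divides it; move -29/42y to the remainder.
  leading term z: no divisor's leading term divides it; move 33/28z to the remainder.
  leading term 1: no divisor's leading term divides it; move -3/7 to the remainder.
  normal form = 3/2x - 29/42y + 33/28z - 3/7.
The normal form is nonzero, so p ∉ I. Since p minus its normal form lies in I, I + (p) = I + (r) where r = 3/2x - 29/42y + 33/28z - 3/7; decide whether this ideal is the whole ring.
Run Buchberger on G together with r (pairs among the g_i already reduce to 0 since G is a Gröbner basis):
g_1 = x² + 1/25z - 1/25, LT = x².
g_2 = y² - x - 3/7y - 2/7z + 2/7, LT = y².
r = 3/2x - 29/42y + 33/28z - 3/7, LT = x.

S(g_1,r): lcm = x². S = 29/63xy - 11/14xz + 2/7x + 1/25z - 1/25.
  reduce S modulo (g_1, g_2, r):
  remainder -319/441yz + 121/196z² + 16124/35721y - 102187/198450z + 51/1225 ≠ 0; add m_4 = -319/441yz + 121/196z² + 16124/35721y - 102187/198450z + 51/1225 to the basis.

S(g_2,m_4): lcm = y²z. S = 99/116yz² + 556/891y² - xz - 1145959/1004850yz - 2/7z² + 459/7975y + 2/7z.
  reduce S modulo (g_1, g_2, r, m_4):
  remainder 9801/13456z³ - 21428/21025z² - 231611/4263435y + 1708633549/3434433750z - 7820187/127201250 ≠ 0; add m_5 = 9801/13456z³ - 21428/21025z² - 231611/4263435y + 1708633549/3434433750z - 7820187/127201250 to the basis.

The other S-polynomials (S(g_1,g_2), S(g_2,r), S(g_1,m_4), S(r,m_4), S(g_1,m_5), S(g_2,m_5), S(r,m_5), S(m_4,m_5)) all reduce to 0 modulo the current basis, so we have a Gröbner basis.
Inter-reduce: drop elements whose leading term is divisible by another's, tail-reduce, and make monic.
Reduced Gröbner basis: {z³ - 31168/22275z² - 107467504/1440894015y + 13669068392/20012416875z - 20853832/247066875, y² - 8/9y + ½z, yz - 99/116z² - 556/891y + 102187/143550z - 459/7975, x - 29/63y + 11/14z - 2/7}.
The reduced Gröbner basis of I + (p) is {z³ - 31168/22275z² - 107467504/1440894015y + 13669068392/20012416875z - 20853832/247066875, y² - 8/9y + ½z, yz - 99/116z² - 556/891y + 102187/143550z - 459/7975, x - 29/63y + 11/14z - 2/7} ≠ {1}, a proper ideal, so the enlarged system stays consistent: p is independent of I, with normal form 3/2x - 29/42y + 33/28z - 3/7.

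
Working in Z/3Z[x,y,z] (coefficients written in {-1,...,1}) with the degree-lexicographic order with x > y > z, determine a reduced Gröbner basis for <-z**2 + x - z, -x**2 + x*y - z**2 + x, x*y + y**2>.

G = {y**3 + y*z, x**2 + y**2 - z, x*y + y**2, z**2 - x + z}

f_1 = -z**2 + x - z, LT = z**2.
f_2 = -x**2 + x*y - z**2 + x, LT = x**2.
f_3 = x*y + y**2, LT = x*y.

S(f_2,f_3): lcm = x**2*y. S = x*y**2 + y*z**2 - x*y.
  reduce S modulo (f_1, f_2, f_3):
  remainder -y**3 - y*z ≠ 0; add g_4 = -y**3 - y*z to the basis.

The other S-polynomials (S(f_1,f_2), S(f_1,f_3), S(f_1,g_4), S(f_2,g_4), S(f_3,g_4)) all reduce to 0 modulo the current basis, so we have a Gröbner basis.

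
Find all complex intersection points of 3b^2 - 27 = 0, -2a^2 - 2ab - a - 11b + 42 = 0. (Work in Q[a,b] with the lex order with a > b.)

{(-5, -3), (15/2, -3), (-9/2, 3), (1, 3)}

Compute a lex Gröbner basis by Buchberger's algorithm.
f_1 = 3b^2 - 27, LT = b^2.
f_2 = -2a^2 - 2ab - a - 11b + 42, LT = a^2.

The S-polynomials (S(f_1,f_2)) all reduce to 0 modulo the current basis, so we have a Gröbner basis.
Inter-reduce: drop elements whose leading term is divisible by another's, tail-reduce, and make monic.
Reduced Gröbner basis: {a^2 + ab + 1/2a + 11/2b - 21, b^2 - 9}.

A lex Gröbner basis eliminates variables successively. Here b^2 - 9 depends only on b, with roots {-3, 3}; lifting each root through the earlier basis elements recovers the full solutions.
  b = -3: the earlier basis element becomes a^2 - 5/2a - 75/2 = 0, giving a = -5, 15/2 — points (-5, -3), (15/2, -3).
  b = 3: the earlier basis element becomes a^2 + 7/2a - 9/2 = 0, giving a = -9/2, 1 — points (-9/2, 3), (1, 3).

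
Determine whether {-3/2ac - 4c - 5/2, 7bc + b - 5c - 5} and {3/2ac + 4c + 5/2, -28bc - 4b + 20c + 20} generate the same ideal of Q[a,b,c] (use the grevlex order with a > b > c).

Yes, the ideals are equal.

For a fixed monomial order, each ideal has a unique reduced Gröbner basis; comparing bases decides equality.
Buchberger on the first generating set:
f_1 = -3/2ac - 4c - 5/2, LT = ac.
f_2 = 7bc + b - 5c - 5, LT = bc.

S(f_1,f_2): lcm = abc. S = -1/7ab + 5/7ac + 8/3bc + 5/7a + 5/3b.
  leading term ab: no divisor's leading term divides it; move -1/7ab to the remainder.
  leading term ac: subtract (-10/21)·f_1 from 5/7ac + 8/3bc + 5/7a + 5/3b → 8/3bc + 5/7a + 5/3b - 40/21c - 25/21
  leading term bc: subtract (8/21)·f_2 from 8/3bc + 5/7a + 5/3b - 40/21c - 25/21 → 5/7a + 9/7b + 5/7
  leading term a: no divisor's leading term divides it; move 5/7a to the remainder.
  leading term b: no divisor's leading term divides it; move 9/7b to the remainder.
  leading term 1: no divisor's leading term divides it; move 5/7 to the remainder.
  remainder -1/7ab + 5/7a + 9/7b + 5/7 ≠ 0; add g_3 = -1/7ab + 5/7a + 9/7b + 5/7 to the basis.

The other S-polynomials (S(f_1,g_3), S(f_2,g_3)) all reduce to 0 modulo the current basis, so we have a Gröbner basis.
Inter-reduce: drop elements whose leading term is divisible by another's, tail-reduce, and make monic.
Reduced Gröbner basis: {ab - 5a - 9b - 5, ac + 8/3c + 5/3, bc + 1/7b - 5/7c - 5/7}.

Buchberger on the second generating set:
h_1 = 3/2ac + 4c + 5/2, LT = ac.
h_2 = -28bc - 4b + 20c + 20, LT = bc.

S(h_1,h_2): lcm = abc. S = -1/7ab + 5/7ac + 8/3bc + 5/7a + 5/3b.
  leading term ab: no divisor's leading term divides it; move -1/7ab to the remainder.
  leading term ac: subtract (10/21)·h_1 from 5/7ac + 8/3bc + 5/7a + 5/3b → 8/3bc + 5/7a + 5/3b - 40/21c - 25/21
  leading term bc: subtract (-2/21)·h_2 from 8/3bc + 5/7a + 5/3b - 40/21c - 25/21 → 5/7a + 9/7b + 5/7
  leading term a: no divisor's leading term divides it; move 5/7a to the remainder.
  leading term b: no divisor's leading term divides it; move 9/7b to the remainder.
  leading term 1: no divisor's leading term divides it; move 5/7 to the remainder.
  remainder -1/7ab + 5/7a + 9/7b + 5/7 ≠ 0; add k_3 = -1/7ab + 5/7a + 9/7b + 5/7 to the basis.

The other S-polynomials (S(h_1,k_3), S(h_2,k_3)) all reduce to 0 modulo the current basis, so we have a Gröbner basis.
Inter-reduce: drop elements whose leading term is divisible by another's, tail-reduce, and make monic.
Reduced Gröbner basis: {ab - 5a - 9b - 5, ac + 8/3c + 5/3, bc + 1/7b - 5/7c - 5/7}.

Same reduced basis, so the two generating sets span the same ideal.
The choice of monomial ordering does not affect the verdict — as long as both bases are computed under the same ordering, their equality decides ideal equality.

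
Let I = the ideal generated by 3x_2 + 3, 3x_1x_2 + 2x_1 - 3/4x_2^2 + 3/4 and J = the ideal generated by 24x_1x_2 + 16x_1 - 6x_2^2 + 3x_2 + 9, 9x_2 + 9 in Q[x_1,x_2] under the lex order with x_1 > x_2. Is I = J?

Two ideals are equal iff their reduced Gröbner bases coincide (the reduced basis is unique for a fixed ordering).
Buchberger on the first generating set:
f_1 = 3x_2 + 3, LT = x_2.
f_2 = 3x_1x_2 + 2x_1 - 3/4x_2^2 + 3/4, LT = x_1x_2.

S(f_1,f_2): lcm = x_1x_2. S = 1/3x_1 + 1/4x_2^2 - 1/4.
  leading term x_1: no divisor's leading term divides it; move 1/3x_1 to the remainder.
  leading term x_2^2: subtract (1/12x_2)·f_1 from 1/4x_2^2 - 1/4 → -1/4x_2 - 1/4
  leading term x_2: subtract (-1/12)·f_1 from -1/4x_2 - 1/4 → 0
  remainder 1/3x_1 ≠ 0; add g_3 = 1/3x_1 to the basis.

S(f_1,g_3): leading monomials are coprime, so the S-polynomial reduces to 0 (Buchberger's first criterion).
S(f_2,g_3): lcm = x_1x_2. S = 2/3x_1 - 1/4x_2^2 + 1/4.
  leading term x_1: subtract (2)·g_3 from 2/3x_1 - 1/4x_2^2 + 1/4 → -1/4x_2^2 + 1/4
  leading term x_2^2: subtract (-1/12x_2)·f_1 from -1/4x_2^2 + 1/4 → 1/4x_2 + 1/4
  leading term x_2: subtract (1/12)·f_1 from 1/4x_2 + 1/4 → 0
  remainder 0.

Every S-polynomial of the final basis reduces to 0, so we have a Gröbner basis.
Inter-reduce: drop elements whose leading term is divisible by another's, tail-reduce, and make monic.
Reduced Gröbner basis: {x_1, x_2 + 1}.

Buchberger on the second generating set:
h_1 = 24x_1x_2 + 16x_1 - 6x_2^2 + 3x_2 + 9, LT = x_1x_2.
h_2 = 9x_2 + 9, LT = x_2.

S(h_1,h_2): lcm = x_1x_2. S = -1/3x_1 - 1/4x_2^2 + 1/8x_2 + 3/8.
  leading term x_1: no divisor's leading term divides it; move -1/3x_1 to the remainder.
  leading term x_2^2: subtract (-1/36x_2)·h_2 from -1/4x_2^2 + 1/8x_2 + 3/8 → 3/8x_2 + 3/8
  leading term x_2: subtract (1/24)·h_2 from 3/8x_2 + 3/8 → 0
  remainder -1/3x_1 ≠ 0; add k_3 = -1/3x_1 to the basis.

S(h_1,k_3): lcm = x_1x_2. S = 2/3x_1 - 1/4x_2^2 + 1/8x_2 + 3/8.
  leading term x_1: subtract (-2)·k_3 from 2/3x_1 - 1/4x_2^2 + 1/8x_2 + 3/8 → -1/4x_2^2 + 1/8x_2 + 3/8
  leading term x_2^2: subtract (-1/36x_2)·h_2 from -1/4x_2^2 + 1/8x_2 + 3/8 → 3/8x_2 + 3/8
  leading term x_2: subtract (1/24)·h_2 from 3/8x_2 + 3/8 → 0
  remainder 0.

S(h_2,k_3): leading monomials are coprime, so the S-polynomial reduces to 0 (Buchberger's first criterion).
Every S-polynomial of the final basis reduces to 0, so we have a Gröbner basis.
Inter-reduce: drop elements whose leading term is divisible by another's, tail-reduce, and make monic.
Reduced Gröbner basis: {x_1, x_2 + 1}.

Same reduced basis, so the two generating sets span the same ideal.
The choice of monomial ordering does not affect the verdict — as long as both bases are computed under the same ordering, their equality decides ideal equality.

Yes, the ideals are equal.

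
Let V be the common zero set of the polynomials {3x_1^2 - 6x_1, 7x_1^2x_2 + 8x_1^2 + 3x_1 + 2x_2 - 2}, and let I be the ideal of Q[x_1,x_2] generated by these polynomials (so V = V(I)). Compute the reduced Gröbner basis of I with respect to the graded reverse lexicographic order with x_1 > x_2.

This is the nonlinear analogue of row-reducing a linear system.

f_1 = 3x_1^2 - 6x_1, LT = x_1^2.
f_2 = 7x_1^2x_2 + 8x_1^2 + 3x_1 + 2x_2 - 2, LT = x_1^2x_2.

S(f_1,f_2): lcm = x_1^2x_2. S = -8/7x_1^2 - 2x_1x_2 - 3/7x_1 - 2/7x_2 + 2/7.
  reduce S modulo (f_1, f_2):
  remainder -2x_1x_2 - 19/7x_1 - 2/7x_2 + 2/7 ≠ 0; add g_3 = -2x_1x_2 - 19/7x_1 - 2/7x_2 + 2/7 to the basis.

S(f_1,g_3): lcm = x_1^2x_2. S = -19/14x_1^2 - 15/7x_1x_2 + 1/7x_1.
  reduce S modulo (f_1, f_2, g_3):
  remainder 33/98x_1 + 15/49x_2 - 15/49 ≠ 0; add g_4 = 33/98x_1 + 15/49x_2 - 15/49 to the basis.

S(f_2,g_4): lcm = x_1^2x_2. S = -10/11x_1x_2^2 + 8/7x_1^2 + 10/11x_1x_2 + 3/7x_1 + 2/7x_2 - 2/7.
  reduce S modulo (f_1, f_2, g_3, g_4):
  remainder 10/77x_2^2 + 2/77x_2 - 12/77 ≠ 0; add g_5 = 10/77x_2^2 + 2/77x_2 - 12/77 to the basis.

The other S-polynomials (S(f_2,g_3), S(f_1,g_4), S(g_3,g_4), S(f_1,g_5), S(f_2,g_5), S(g_3,g_5), S(g_4,g_5)) all reduce to 0 modulo the current basis, so we have a Gröbner basis.
Inter-reduce: drop elements whose leading term is divisible by another's, tail-reduce, and make monic.

G = {x_2^2 + 1/5x_2 - 6/5, x_1 + 10/11x_2 - 10/11}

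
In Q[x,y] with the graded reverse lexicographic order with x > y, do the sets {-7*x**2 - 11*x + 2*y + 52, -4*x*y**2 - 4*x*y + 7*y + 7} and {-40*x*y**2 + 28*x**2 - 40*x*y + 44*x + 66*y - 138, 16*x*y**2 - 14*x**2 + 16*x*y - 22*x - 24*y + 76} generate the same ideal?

No, the ideals differ.

Since reduced Gröbner bases are canonical representatives of ideals under a given ordering, it suffices to compute and compare them.
Buchberger on the first generating set:
f_1 = -7*x**2 - 11*x + 2*y + 52, LT = x**2.
f_2 = -4*x*y**2 - 4*x*y + 7*y + 7, LT = x*y**2.

S(f_1,f_2): lcm = x**2*y**2. S = -x**2*y + 11/7*x*y**2 - 2/7*y**3 + 7/4*x*y - 52/7*y**2 + 7/4*x.
  leading term x**2*y: subtract (1/7*y)·f_1 from -x**2*y + 11/7*x*y**2 - 2/7*y**3 + 7/4*x*y - 52/7*y**2 + 7/4*x → 11/7*x*y**2 - 2/7*y**3 + 93/28*x*y - 54/7*y**2 + 7/4*x - 52/7*y
  leading term x*y**2: subtract (-11/28)·f_2 from 11/7*x*y**2 - 2/7*y**3 + 93/28*x*y - 54/7*y**2 + 7/4*x - 52/7*y → -2/7*y**3 + 7/4*x*y - 54/7*y**2 + 7/4*x - 131/28*y + 11/4
  leading term y**3: no divisor's leading term divides it; move -2/7*y**3 to the remainder.
  leading term x*y: no divisor's leading term divides it; move 7/4*x*y to the remainder.
  leading term y**2: no divisor's leading term divides it; move -54/7*y**2 to the remainder.
  leading term x: no divisor's leading term divides it; move 7/4*x to the remainder.
  leading term y: no divisor's leading term divides it; move -131/28*y to the remainder.
  leading term 1: no divisor's leading term divides it; move 11/4 to the remainder.
  remainder -2/7*y**3 + 7/4*x*y - 54/7*y**2 + 7/4*x - 131/28*y + 11/4 ≠ 0; add g_3 = -2/7*y**3 + 7/4*x*y - 54/7*y**2 + 7/4*x - 131/28*y + 11/4 to the basis.

S(f_1,g_3): leading monomials are coprime, so the S-polynomial reduces to 0 (Buchberger's first criterion).
S(f_2,g_3): lcm = x*y**3. S = 49/8*x**2*y - 26*x*y**2 + 49/8*x**2 - 131/8*x*y - 7/4*y**2 + 77/8*x - 7/4*y.
  leading term x**2*y: subtract (-7/8*y)·f_1 from 49/8*x**2*y - 26*x*y**2 + 49/8*x**2 - 131/8*x*y - 7/4*y**2 + 77/8*x - 7/4*y → -26*x*y**2 + 49/8*x**2 - 26*x*y + 77/8*x + 175/4*y
  leading term x*y**2: subtract (13/2)·f_2 from -26*x*y**2 + 49/8*x**2 - 26*x*y + 77/8*x + 175/4*y → 49/8*x**2 + 77/8*x - 7/4*y - 91/2
  leading term x**2: subtract (-7/8)·f_1 from 49/8*x**2 + 77/8*x - 7/4*y - 91/2 → 0
  remainder 0.

Every S-polynomial of the final basis reduces to 0, so we have a Gröbner basis.
Inter-reduce: drop elements whose leading term is divisible by another's, tail-reduce, and make monic.
Reduced Gröbner basis: {x*y**2 + x*y - 7/4*y - 7/4, y**3 - 49/8*x*y + 27*y**2 - 49/8*x + 131/8*y - 77/8, x**2 + 11/7*x - 2/7*y - 52/7}.

Buchberger on the second generating set:
h_1 = -40*x*y**2 + 28*x**2 - 40*x*y + 44*x + 66*y - 138, LT = x*y**2.
h_2 = 16*x*y**2 - 14*x**2 + 16*x*y - 22*x - 24*y + 76, LT = x*y**2.

S(h_1,h_2): lcm = x*y**2. S = 7/40*x**2 + 11/40*x - 3/20*y - 13/10.
  leading term x**2: no divisor's leading term divides it; move 7/40*x**2 to the remainder.
  leading term x: no divisor's leading term divides it; move 11/40*x to the remainder.
  leading term y: no divisor's leading term divides it; move -3/20*y to the remainder.
  leading term 1: no divisor's leading term divides it; move -13/10 to the remainder.
  remainder 7/40*x**2 + 11/40*x - 3/20*y - 13/10 ≠ 0; add k_3 = 7/40*x**2 + 11/40*x - 3/20*y - 13/10 to the basis.

S(h_1,k_3): lcm = x**2*y**2. S = -7/10*x**3 + x**2*y - 11/7*x*y**2 + 6/7*y**3 - 11/10*x**2 - 33/20*x*y + 52/7*y**2 + 69/20*x.
  leading term x**3: subtract (-4*x)·k_3 from -7/10*x**3 + x**2*y - 11/7*x*y**2 + 6/7*y**3 - 11/10*x**2 - 33/20*x*y + 52/7*y**2 + 69/20*x → x**2*y - 11/7*x*y**2 + 6/7*y**3 - 9/4*x*y + 52/7*y**2 - 7/4*x
  leading term x**2*y: subtract (40/7*y)·k_3 from x**2*y - 11/7*x*y**2 + 6/7*y**3 - 9/4*x*y + 52/7*y**2 - 7/4*x → -11/7*x*y**2 + 6/7*y**3 - 107/28*x*y + 58/7*y**2 - 7/4*x + 52/7*y
  leading term x*y**2: subtract (11/280)·h_1 from -11/7*x*y**2 + 6/7*y**3 - 107/28*x*y + 58/7*y**2 - 7/4*x + 52/7*y → 6/7*y**3 - 11/10*x**2 - 9/4*x*y + 58/7*y**2 - 487/140*x + 677/140*y + 759/140
  leading term y**3: no divisor's leading term divides it; move 6/7*y**3 to the remainder.
  leading term x**2: subtract (-44/7)·k_3 from -11/10*x**2 - 9/4*x*y + 58/7*y**2 - 487/140*x + 677/140*y + 759/140 → -9/4*x*y + 58/7*y**2 - 7/4*x + 109/28*y - 11/4
  leading term x*y: no divisor's leading term divides it; move -9/4*x*y to the remainder.
  leading term y**2: no divisor's leading term divides it; move 58/7*y**2 to the remainder.
  leading term x: no divisor's leading term divides it; move -7/4*x to the remainder.
  leading term y: no divisor's leading term divides it; move 109/28*y to the remainder.
  leading term 1: no divisor's leading term divides it; move -11/4 to the remainder.
  remainder 6/7*y**3 - 9/4*x*y + 58/7*y**2 - 7/4*x + 109/28*y - 11/4 ≠ 0; add k_4 = 6/7*y**3 - 9/4*x*y + 58/7*y**2 - 7/4*x + 109/28*y - 11/4 to the basis.

S(h_2,k_3): lcm = x**2*y**2. S = -7/8*x**3 + x**2*y - 11/7*x*y**2 + 6/7*y**3 - 11/8*x**2 - 3/2*x*y + 52/7*y**2 + 19/4*x.
  leading term x**3: subtract (-5*x)·k_3 from -7/8*x**3 + x**2*y - 11/7*x*y**2 + 6/7*y**3 - 11/8*x**2 - 3/2*x*y + 52/7*y**2 + 19/4*x → x**2*y - 11/7*x*y**2 + 6/7*y**3 - 9/4*x*y + 52/7*y**2 - 7/4*x
  leading term x**2*y: subtract (40/7*y)·k_3 from x**2*y - 11/7*x*y**2 + 6/7*y**3 - 9/4*x*y + 52/7*y**2 - 7/4*x → -11/7*x*y**2 + 6/7*y**3 - 107/28*x*y + 58/7*y**2 - 7/4*x + 52/7*y
  leading term x*y**2: subtract (11/280)·h_1 from -11/7*x*y**2 + 6/7*y**3 - 107/28*x*y + 58/7*y**2 - 7/4*x + 52/7*y → 6/7*y**3 - 11/10*x**2 - 9/4*x*y + 58/7*y**2 - 487/140*x + 677/140*y + 759/140
  leading term y**3: subtract (1)·k_4 from 6/7*y**3 - 11/10*x**2 - 9/4*x*y + 58/7*y**2 - 487/140*x + 677/140*y + 759/140 → -11/10*x**2 - 121/70*x + 33/35*y + 286/35
  leading term x**2: subtract (-44/7)·k_3 from -11/10*x**2 - 121/70*x + 33/35*y + 286/35 → 0
  remainder 0.

S(h_1,k_4): lcm = x*y**3. S = 77/40*x**2*y - 26/3*x*y**2 + 49/24*x**2 - 677/120*x*y - 33/20*y**2 + 77/24*x + 69/20*y.
  leading term x**2*y: subtract (11*y)·k_3 from 77/40*x**2*y - 26/3*x*y**2 + 49/24*x**2 - 677/120*x*y - 33/20*y**2 + 77/24*x + 69/20*y → -26/3*x*y**2 + 49/24*x**2 - 26/3*x*y + 77/24*x + 71/4*y
  leading term x*y**2: subtract (13/60)·h_1 from -26/3*x*y**2 + 49/24*x**2 - 26/3*x*y + 77/24*x + 71/4*y → -161/40*x**2 - 253/40*x + 69/20*y + 299/10
  leading term x**2: subtract (-23)·k_3 from -161/40*x**2 - 253/40*x + 69/20*y + 299/10 → 0
  remainder 0.

S(h_2,k_4): lcm = x*y**3. S = 7/4*x**2*y - 26/3*x*y**2 + 49/24*x**2 - 71/12*x*y - 3/2*y**2 + 77/24*x + 19/4*y.
  leading term x**2*y: subtract (10*y)·k_3 from 7/4*x**2*y - 26/3*x*y**2 + 49/24*x**2 - 71/12*x*y - 3/2*y**2 + 77/24*x + 19/4*y → -26/3*x*y**2 + 49/24*x**2 - 26/3*x*y + 77/24*x + 71/4*y
  leading term x*y**2: subtract (13/60)·h_1 from -26/3*x*y**2 + 49/24*x**2 - 26/3*x*y + 77/24*x + 71/4*y → -161/40*x**2 - 253/40*x + 69/20*y + 299/10
  leading term x**2: subtract (-23)·k_3 from -161/40*x**2 - 253/40*x + 69/20*y + 299/10 → 0
  remainder 0.

S(k_3,k_4): leading monomials are coprime, so the S-polynomial reduces to 0 (Buchberger's first criterion).
Every S-polynomial of the final basis reduces to 0, so we have a Gröbner basis.
Inter-reduce: drop elements whose leading term is divisible by another's, tail-reduce, and make monic.
Reduced Gröbner basis: {x*y**2 + x*y - 9/4*y - 7/4, y**3 - 21/8*x*y + 29/3*y**2 - 49/24*x + 109/24*y - 77/24, x**2 + 11/7*x - 6/7*y - 52/7}.

Since the reduced bases disagree, the two ideals are not the same.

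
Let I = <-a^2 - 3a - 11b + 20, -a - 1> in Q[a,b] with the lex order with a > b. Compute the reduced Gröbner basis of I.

f_1 = -a^2 - 3a - 11b + 20, LT = a^2.
f_2 = -a - 1, LT = a.

S(f_1,f_2): lcm = a^2. S = 2a + 11b - 20.
  reduce S modulo (f_1, f_2):
  remainder 11b - 22 ≠ 0; add g_3 = 11b - 22 to the basis.

The other S-polynomials (S(f_1,g_3), S(f_2,g_3)) all reduce to 0 modulo the current basis, so we have a Gröbner basis.
Inter-reduce: drop elements whose leading term is divisible by another's, tail-reduce, and make monic.

G = {a + 1, b - 2}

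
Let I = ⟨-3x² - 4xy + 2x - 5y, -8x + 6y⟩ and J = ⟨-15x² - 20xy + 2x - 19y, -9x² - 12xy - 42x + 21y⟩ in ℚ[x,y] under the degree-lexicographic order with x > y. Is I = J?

Equality of ideals is decidable: compute both reduced Gröbner bases (unique for the ordering) and check whether they agree.
Buchberger on the first generating set:
f_1 = -3x² - 4xy + 2x - 5y, LT = x².
f_2 = -8x + 6y, LT = x.

S(f_1,f_2): lcm = x². S = 25/12xy - ⅔x + 5/3y.
  leading term xy: subtract (-25/96y)·f_2 from 25/12xy - ⅔x + 5/3y → 25/16y² - ⅔x + 5/3y
  leading term y²: no divisor's leading term divides it; move 25/16y² to the remainder.
  leading term x: subtract (1/12)·f_2 from -⅔x + 5/3y → 7/6y
  leading term y: no divisor's leading term divides it; move 7/6y to the remainder.
  remainder 25/16y² + 7/6y ≠ 0; add g_3 = 25/16y² + 7/6y to the basis.

S(f_1,g_3): leading monomials are coprime, so the S-polynomial reduces to 0 (Buchberger's first criterion).
S(f_2,g_3): leading monomials are coprime, so the S-polynomial reduces to 0 (Buchberger's first criterion).
Every S-polynomial of the final basis reduces to 0, so we have a Gröbner basis.
Inter-reduce: drop elements whose leading term is divisible by another's, tail-reduce, and make monic.
Reduced Gröbner basis: {y² + 56/75y, x - ¾y}.

Buchberger on the second generating set:
h_1 = -15x² - 20xy + 2x - 19y, LT = x².
h_2 = -9x² - 12xy - 42x + 21y, LT = x².

S(h_1,h_2): lcm = x². S = -24/5x + 18/5y.
  leading term x: no divisor's leading term divides it; move -24/5x to the remainder.
  leading term y: no divisor's leading term divides it; move 18/5y to the remainder.
  remainder -24/5x + 18/5y ≠ 0; add k_3 = -24/5x + 18/5y to the basis.

S(h_1,k_3): lcm = x². S = 25/12xy - 2/15x + 19/15y.
  leading term xy: subtract (-125/288y)·k_3 from 25/12xy - 2/15x + 19/15y → 25/16y² - 2/15x + 19/15y
  leading term y²: no divisor's leading term divides it; move 25/16y² to the remainder.
  leading term x: subtract (1/36)·k_3 from -2/15x + 19/15y → 7/6y
  leading term y: no divisor's leading term divides it; move 7/6y to the remainder.
  remainder 25/16y² + 7/6y ≠ 0; add k_4 = 25/16y² + 7/6y to the basis.

S(h_2,k_3): lcm = x². S = 25/12xy + 14/3x - 7/3y.
  leading term xy: subtract (-125/288y)·k_3 from 25/12xy + 14/3x - 7/3y → 25/16y² + 14/3x - 7/3y
  leading term y²: subtract (1)·k_4 from 25/16y² + 14/3x - 7/3y → 14/3x - 7/2y
  leading term x: subtract (-35/36)·k_3 from 14/3x - 7/2y → 0
  remainder 0.

S(h_1,k_4): leading monomials are coprime, so the S-polynomial reduces to 0 (Buchberger's first criterion).
S(h_2,k_4): leading monomials are coprime, so the S-polynomial reduces to 0 (Buchberger's first criterion).
S(k_3,k_4): leading monomials are coprime, so the S-polynomial reduces to 0 (Buchberger's first criterion).
Every S-polynomial of the final basis reduces to 0, so we have a Gröbner basis.
Inter-reduce: drop elements whose leading term is divisible by another's, tail-reduce, and make monic.
Reduced Gröbner basis: {y² + 56/75y, x - ¾y}.

The two bases agree; hence the ideals are identical.

Yes, the ideals are equal.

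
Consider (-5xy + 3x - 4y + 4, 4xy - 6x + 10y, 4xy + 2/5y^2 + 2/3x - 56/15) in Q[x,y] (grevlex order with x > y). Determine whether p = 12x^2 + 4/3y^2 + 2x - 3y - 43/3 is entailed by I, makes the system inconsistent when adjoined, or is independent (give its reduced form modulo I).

First compute the reduced Gröbner basis of I by Buchberger's algorithm.
f_1 = -5xy + 3x - 4y + 4, LT = xy.
f_2 = 4xy - 6x + 10y, LT = xy.
f_3 = 4xy + 2/5y^2 + 2/3x - 56/15, LT = xy.

S(f_1,f_2): lcm = xy. S = 9/10x - 17/10y - 4/5.
  leading term x: no divisor's leading term divides it; move 9/10x to the remainder.
  leading term y: no divisor's leading term divides it; move -17/10y to the remainder.
  leading term 1: no divisor's leading term divides it; move -4/5 to the remainder.
  remainder 9/10x - 17/10y - 4/5 ≠ 0; add h_4 = 9/10x - 17/10y - 4/5 to the basis.

S(f_1,f_3): lcm = xy. S = -1/10y^2 - 23/30x + 4/5y + 2/15.
  leading term y^2: no divisor's leading term divides it; move -1/10y^2 to the remainder.
  leading term x: subtract (-23/27)·h_4 from -23/30x + 4/5y + 2/15 → -35/54y - 74/135
  leading term y: no divisor's leading term divides it; move -35/54y to the remainder.
  leading term 1: no divisor's leading term divides it; move -74/135 to the remainder.
  remainder -1/10y^2 - 35/54y - 74/135 ≠ 0; add h_5 = -1/10y^2 - 35/54y - 74/135 to the basis.

S(f_1,h_4): lcm = xy. S = 17/9y^2 - 3/5x + 76/45y - 4/5.
  leading term y^2: subtract (-170/9)·h_5 from 17/9y^2 - 3/5x + 76/45y - 4/5 → -3/5x - 12823/1215y - 13552/1215
  leading term x: subtract (-2/3)·h_4 from -3/5x - 12823/1215y - 13552/1215 → -2840/243y - 2840/243
  leading term y: no divisor's leading term divides it; move -2840/243y to the remainder.
  leading term 1: no divisor's leading term divides it; move -2840/243 to the remainder.
  remainder -2840/243y - 2840/243 ≠ 0; add h_6 = -2840/243y - 2840/243 to the basis.

The other S-polynomials (S(f_2,f_3), S(f_2,h_4), S(f_3,h_4), S(f_1,h_5), S(f_2,h_5), S(f_3,h_5), S(h_4,h_5), S(f_1,h_6), S(f_2,h_6), S(f_3,h_6), S(h_4,h_6), S(h_5,h_6)) all reduce to 0 modulo the current basis, so we have a Gröbner basis.
Inter-reduce: drop elements whose leading term is divisible by another's, tail-reduce, and make monic.
Reduced Gröbner basis: {x + 1, y + 1}.
Label its elements g_1 = x + 1, g_2 = y + 1.

Reduce p = 12x^2 + 4/3y^2 + 2x - 3y - 43/3 modulo G:
  leading term x^2: subtract (12x)·g_1 from 12x^2 + 4/3y^2 + 2x - 3y - 43/3 → 4/3y^2 - 10x - 3y - 43/3
  leading term y^2: subtract (4/3y)·g_2 from 4/3y^2 - 10x - 3y - 43/3 → -10x - 13/3y - 43/3
  leading term x: subtract (-10)·g_1 from -10x - 13/3y - 43/3 → -13/3y - 13/3
  leading term y: subtract (-13/3)·g_2 from -13/3y - 13/3 → 0
  normal form = 0.
Since the normal form is 0, p ∈ I.

12x^2 + 4/3y^2 + 2x - 3y - 43/3 lies in I (it reduces to 0).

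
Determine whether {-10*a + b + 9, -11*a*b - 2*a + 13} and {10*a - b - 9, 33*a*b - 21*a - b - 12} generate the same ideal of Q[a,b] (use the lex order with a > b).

Since reduced Gröbner bases are canonical representatives of ideals under a given ordering, it suffices to compute and compare them.
Buchberger on the first generating set:
f_1 = -10*a + b + 9, LT = a.
f_2 = -11*a*b - 2*a + 13, LT = a*b.

S(f_1,f_2): lcm = a*b. S = -2/11*a - 1/10*b**2 - 9/10*b + 13/11.
  reduce S modulo (f_1, f_2):
  remainder -1/10*b**2 - 101/110*b + 56/55 ≠ 0; add g_3 = -1/10*b**2 - 101/110*b + 56/55 to the basis.

The other S-polynomials (S(f_1,g_3), S(f_2,g_3)) all reduce to 0 modulo the current basis, so we have a Gröbner basis.
Inter-reduce: drop elements whose leading term is divisible by another's, tail-reduce, and make monic.
Reduced Gröbner basis: {a - 1/10*b - 9/10, b**2 + 101/11*b - 112/11}.

Buchberger on the second generating set:
h_1 = 10*a - b - 9, LT = a.
h_2 = 33*a*b - 21*a - b - 12, LT = a*b.

S(h_1,h_2): lcm = a*b. S = 7/11*a - 1/10*b**2 - 287/330*b + 4/11.
  reduce S modulo (h_1, h_2):
  remainder -1/10*b**2 - 133/165*b + 103/110 ≠ 0; add k_3 = -1/10*b**2 - 133/165*b + 103/110 to the basis.

The other S-polynomials (S(h_1,k_3), S(h_2,k_3)) all reduce to 0 modulo the current basis, so we have a Gröbner basis.
Inter-reduce: drop elements whose leading term is divisible by another's, tail-reduce, and make monic.
Reduced Gröbner basis: {a - 1/10*b - 9/10, b**2 + 266/33*b - 103/11}.

The bases are distinct; the ideals are different.

No, the ideals differ.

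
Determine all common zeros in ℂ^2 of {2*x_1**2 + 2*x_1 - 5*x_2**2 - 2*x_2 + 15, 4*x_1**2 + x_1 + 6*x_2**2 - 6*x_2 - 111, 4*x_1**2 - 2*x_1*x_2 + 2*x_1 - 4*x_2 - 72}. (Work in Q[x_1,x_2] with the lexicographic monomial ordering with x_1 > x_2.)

{(3, -3)}

Compute a lex Gröbner basis by Buchberger's algorithm.
f_1 = 2*x_1**2 + 2*x_1 - 5*x_2**2 - 2*x_2 + 15, LT = x_1**2.
f_2 = 4*x_1**2 + x_1 + 6*x_2**2 - 6*x_2 - 111, LT = x_1**2.
f_3 = 4*x_1**2 - 2*x_1*x_2 + 2*x_1 - 4*x_2 - 72, LT = x_1**2.

S(f_1,f_2): lcm = x_1**2. S = 3/4*x_1 - 4*x_2**2 + 1/2*x_2 + 141/4.
  leading term x_1: no divisor's leading term divides it; move 3/4*x_1 to the remainder.
  leading term x_2**2: no divisor's leading term divides it; move -4*x_2**2 to the remainder.
  leading term x_2: no divisor's leading term divides it; move 1/2*x_2 to the remainder.
  leading term 1: no divisor's leading term divides it; move 141/4 to the remainder.
  remainder 3/4*x_1 - 4*x_2**2 + 1/2*x_2 + 141/4 ≠ 0; add h_4 = 3/4*x_1 - 4*x_2**2 + 1/2*x_2 + 141/4 to the basis.

S(f_1,f_3): lcm = x_1**2. S = 1/2*x_1*x_2 + 1/2*x_1 - 5/2*x_2**2 + 51/2.
  leading term x_1*x_2: subtract (2/3*x_2)·h_4 from 1/2*x_1*x_2 + 1/2*x_1 - 5/2*x_2**2 + 51/2 → 1/2*x_1 + 8/3*x_2**3 - 17/6*x_2**2 - 47/2*x_2 + 51/2
  leading term x_1: subtract (2/3)·h_4 from 1/2*x_1 + 8/3*x_2**3 - 17/6*x_2**2 - 47/2*x_2 + 51/2 → 8/3*x_2**3 - 1/6*x_2**2 - 143/6*x_2 + 2
  leading term x_2**3: no divisor's leading term divides it; move 8/3*x_2**3 to the remainder.
  leading term x_2**2: no divisor's leading term divides it; move -1/6*x_2**2 to the remainder.
  leading term x_2: no divisor's leading term divides it; move -143/6*x_2 to the remainder.
  leading term 1: no divisor's leading term divides it; move 2 to the remainder.
  remainder 8/3*x_2**3 - 1/6*x_2**2 - 143/6*x_2 + 2 ≠ 0; add h_5 = 8/3*x_2**3 - 1/6*x_2**2 - 143/6*x_2 + 2 to the basis.

S(f_1,h_4): lcm = x_1**2. S = 16/3*x_1*x_2**2 - 2/3*x_1*x_2 - 46*x_1 - 5/2*x_2**2 - x_2 + 15/2.
  leading term x_1*x_2**2: subtract (64/9*x_2**2)·h_4 from 16/3*x_1*x_2**2 - 2/3*x_1*x_2 - 46*x_1 - 5/2*x_2**2 - x_2 + 15/2 → -2/3*x_1*x_2 - 46*x_1 + 256/9*x_2**4 - 32/9*x_2**3 - 1519/6*x_2**2 - x_2 + 15/2
  leading term x_1*x_2: subtract (-8/9*x_2)·h_4 from -2/3*x_1*x_2 - 46*x_1 + 256/9*x_2**4 - 32/9*x_2**3 - 1519/6*x_2**2 - x_2 + 15/2 → -46*x_1 + 256/9*x_2**4 - 64/9*x_2**3 - 4549/18*x_2**2 + 91/3*x_2 + 15/2
  leading term x_1: subtract (-184/3)·h_4 from -46*x_1 + 256/9*x_2**4 - 64/9*x_2**3 - 4549/18*x_2**2 + 91/3*x_2 + 15/2 → 256/9*x_2**4 - 64/9*x_2**3 - 8965/18*x_2**2 + 61*x_2 + 4339/2
  leading term x_2**4: subtract (32/3*x_2)·h_5 from 256/9*x_2**4 - 64/9*x_2**3 - 8965/18*x_2**2 + 61*x_2 + 4339/2 → -16/3*x_2**3 - 1463/6*x_2**2 + 119/3*x_2 + 4339/2
  leading term x_2**3: subtract (-2)·h_5 from -16/3*x_2**3 - 1463/6*x_2**2 + 119/3*x_2 + 4339/2 → -1465/6*x_2**2 - 8*x_2 + 4347/2
  leading term x_2**2: no divisor's leading term divides it; move -1465/6*x_2**2 to the remainder.
  leading term x_2: no divisor's leading term divides it; move -8*x_2 to the remainder.
  leading term 1: no divisor's leading term divides it; move 4347/2 to the remainder.
  remainder -1465/6*x_2**2 - 8*x_2 + 4347/2 ≠ 0; add h_6 = -1465/6*x_2**2 - 8*x_2 + 4347/2 to the basis.

S(h_5,h_6): lcm = x_2**3. S = -2233/23440*x_2**2 - 839/23440*x_2 + 3/4.
  leading term x_2**2: subtract (6699/17169800)·h_6 from -2233/23440*x_2**2 - 839/23440*x_2 + 3/4 → -1121951/34339600*x_2 - 3365853/34339600
  leading term x_2: no divisor's leading term divides it; move -1121951/34339600*x_2 to the remainder.
  leading term 1: no divisor's leading term divides it; move -3365853/34339600 to the remainder.
  remainder -1121951/34339600*x_2 - 3365853/34339600 ≠ 0; add h_7 = -1121951/34339600*x_2 - 3365853/34339600 to the basis.

The other S-polynomials (S(f_2,f_3), S(f_2,h_4), S(f_3,h_4), S(f_1,h_5), S(f_2,h_5), S(f_3,h_5), S(h_4,h_5), S(f_1,h_6), S(f_2,h_6), S(f_3,h_6), S(h_4,h_6), S(f_1,h_7), S(f_2,h_7), S(f_3,h_7), S(h_4,h_7), S(h_5,h_7), S(h_6,h_7)) all reduce to 0 modulo the current basis, so we have a Gröbner basis.
Inter-reduce: drop elements whose leading term is divisible by another's, tail-reduce, and make monic.
Reduced Gröbner basis: {x_1 - 3, x_2 + 3}.

A lex Gröbner basis eliminates variables successively. Here x_2 + 3 depends only on x_2, with roots {-3}; lifting each root through the earlier basis elements recovers the full solutions.
  x_2 = -3: the earlier basis element becomes x_1 - 3 = 0, giving x_1 = 3 — point (3, -3).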